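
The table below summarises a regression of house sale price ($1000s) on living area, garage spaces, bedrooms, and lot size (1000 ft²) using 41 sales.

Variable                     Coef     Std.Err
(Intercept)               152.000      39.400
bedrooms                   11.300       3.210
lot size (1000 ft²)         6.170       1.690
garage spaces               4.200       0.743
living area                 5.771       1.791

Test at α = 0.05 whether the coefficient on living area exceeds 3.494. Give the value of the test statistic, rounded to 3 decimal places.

Read off: b = 5.771, SE = 1.791 for living area.
H₀: β₁ = 3.494 vs H₁: β₁ > 3.494.
t = (5.771 − 3.494) / 1.791 = 1.271.
df = n − k − 1 = 41 − 4 − 1 = 36.
One-sided p ≈ 0.1059, which is ≥ 0.05, so fail to reject H₀.
The data do not give significant evidence that the true slope on living area exceeds 3.494 $1000s per unit, holding the other predictors fixed.

t = 1.271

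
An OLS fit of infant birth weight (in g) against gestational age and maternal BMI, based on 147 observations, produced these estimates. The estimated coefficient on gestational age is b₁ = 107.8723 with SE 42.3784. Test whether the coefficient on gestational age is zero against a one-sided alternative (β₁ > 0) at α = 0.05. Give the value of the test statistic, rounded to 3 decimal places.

H₀: β₁ = 0 vs H₁: β₁ > 0.
t = (b₁ − β₁⁰)/SE = 107.8723 / 42.3784 = 2.545.
df = n − k − 1 = 147 − 2 − 1 = 144.
One-sided p ≈ 0.0060, which is < 0.05, so reject H₀.
There is evidence that the true slope on gestational age is positive, holding the other predictors fixed.

t = 2.545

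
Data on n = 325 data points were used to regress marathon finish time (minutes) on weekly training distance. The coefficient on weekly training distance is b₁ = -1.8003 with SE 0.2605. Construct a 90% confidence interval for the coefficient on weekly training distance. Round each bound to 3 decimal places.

(-2.230, -1.371)

df = n − 2 = 325 − 2 = 323.
t* = t_{0.05, 323} = 1.649585.
Margin = t* × SE = 1.649585 × 0.2605 = 0.42972.
CI: -1.8003 ± 0.42972 → (-2.230, -1.371).
With 90% confidence, each one-unit increase in weekly training distance is associated with a change of between -2.230 and -1.371 minutes in marathon finish time.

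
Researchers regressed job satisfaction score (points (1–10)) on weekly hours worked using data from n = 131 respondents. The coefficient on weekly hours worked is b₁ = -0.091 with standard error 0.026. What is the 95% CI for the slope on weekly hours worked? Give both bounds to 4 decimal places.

(-0.1424, -0.0396)

df = n − 2 = 131 − 2 = 129.
t* = t_{0.025, 129} = 1.978524.
Margin = t* × SE = 1.978524 × 0.026 = 0.051442.
CI: -0.091 ± 0.051442 → (-0.1424, -0.0396).
With 95% confidence, each one-unit increase in weekly hours worked is associated with a change of between -0.1424 and -0.0396 points (1–10) in job satisfaction score.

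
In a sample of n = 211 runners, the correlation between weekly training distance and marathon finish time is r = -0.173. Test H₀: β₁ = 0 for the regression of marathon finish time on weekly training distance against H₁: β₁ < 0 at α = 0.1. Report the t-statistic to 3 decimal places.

t = r·√(n − 2)/√(1 − r²) = -0.173·√209/√0.970071 = -2.539.
df = n − 2 = 209.
One-sided p ≈ 0.0059, which is < 0.1, so reject H₀.
There is evidence of a linear association between weekly training distance and marathon finish time.

t = -2.539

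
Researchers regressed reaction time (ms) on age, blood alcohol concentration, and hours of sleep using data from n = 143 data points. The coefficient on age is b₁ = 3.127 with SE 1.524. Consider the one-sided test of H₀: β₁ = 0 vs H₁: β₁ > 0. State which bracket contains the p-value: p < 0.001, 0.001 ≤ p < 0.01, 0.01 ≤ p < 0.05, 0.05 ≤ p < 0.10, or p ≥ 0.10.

t = 3.127 / 1.524 = 2.052.
df = n − k − 1 = 143 − 3 − 1 = 139.
One-sided p = P(T_{139} > t) ≈ 0.0210.
So 0.01 ≤ p < 0.05.

0.01 ≤ p < 0.05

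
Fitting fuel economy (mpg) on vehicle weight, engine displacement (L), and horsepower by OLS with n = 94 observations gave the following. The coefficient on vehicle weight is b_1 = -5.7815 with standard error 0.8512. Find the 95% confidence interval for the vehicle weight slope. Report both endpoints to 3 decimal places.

df = n − k − 1 = 94 − 3 − 1 = 90.
t* = t_{0.025, 90} = 1.986675.
Margin = t* × SE = 1.986675 × 0.8512 = 1.69106.
CI: -5.7815 ± 1.69106 → (-7.473, -4.090).
With 95% confidence, each one-unit increase in vehicle weight is associated with a change of between -7.473 and -4.090 mpg in fuel economy, holding the other predictors fixed.

(-7.473, -4.090)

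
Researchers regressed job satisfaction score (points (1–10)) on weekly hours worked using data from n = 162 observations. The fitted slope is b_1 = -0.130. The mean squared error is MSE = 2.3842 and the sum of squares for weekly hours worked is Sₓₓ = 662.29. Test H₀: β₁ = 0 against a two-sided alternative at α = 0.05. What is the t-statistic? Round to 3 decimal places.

SE(b_1) = √(MSE/Sₓₓ) = √(2.3842/662.29) = 0.0599994.
t = -0.130 / 0.0599994 = -2.167.
df = n − 2 = 160.
Two-sided p ≈ 0.0317, which is < 0.05, so reject H₀.
There is evidence that weekly hours worked is associated with job satisfaction score.

t = -2.167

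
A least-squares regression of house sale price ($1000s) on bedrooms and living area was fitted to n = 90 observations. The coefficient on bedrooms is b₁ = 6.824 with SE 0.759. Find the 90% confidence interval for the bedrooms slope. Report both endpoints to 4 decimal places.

(5.5621, 8.0859)

df = n − k − 1 = 90 − 2 − 1 = 87.
t* = t_{0.05, 87} = 1.662557.
Margin = t* × SE = 1.662557 × 0.759 = 1.261881.
CI: 6.824 ± 1.261881 → (5.5621, 8.0859).
With 90% confidence, each one-unit increase in bedrooms is associated with a change of between 5.5621 and 8.0859 $1000s in house sale price, holding the other predictors fixed.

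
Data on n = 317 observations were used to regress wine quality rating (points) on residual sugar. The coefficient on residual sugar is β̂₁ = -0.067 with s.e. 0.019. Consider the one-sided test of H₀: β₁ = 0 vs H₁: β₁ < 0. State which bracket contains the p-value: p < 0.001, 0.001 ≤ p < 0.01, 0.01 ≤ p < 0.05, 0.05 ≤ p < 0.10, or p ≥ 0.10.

p < 0.001

t = -0.067 / 0.019 = -3.526.
df = n − 2 = 317 − 2 = 315.
One-sided p = P(T_{315} < t) ≈ 0.0002.
So p < 0.001.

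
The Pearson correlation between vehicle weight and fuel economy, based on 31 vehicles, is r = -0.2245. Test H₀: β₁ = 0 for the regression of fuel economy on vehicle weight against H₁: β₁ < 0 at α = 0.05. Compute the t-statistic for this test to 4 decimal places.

t = r·√(n − 2)/√(1 − r²) = -0.2245·√29/√0.9496 = -1.2406.
df = n − 2 = 29.
One-sided p ≈ 0.1123, which is ≥ 0.05, so fail to reject H₀.
The data do not give significant evidence of a linear association between vehicle weight and fuel economy.

t = -1.2406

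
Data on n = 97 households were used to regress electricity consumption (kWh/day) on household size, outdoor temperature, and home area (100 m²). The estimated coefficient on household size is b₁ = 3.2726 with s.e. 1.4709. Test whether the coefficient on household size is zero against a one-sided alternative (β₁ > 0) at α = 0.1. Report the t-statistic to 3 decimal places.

t = 2.225

H₀: β₁ = 0 vs H₁: β₁ > 0.
t = (b₁ − β₁⁰)/SE = 3.2726 / 1.4709 = 2.225.
df = n − k − 1 = 97 − 3 − 1 = 93.
One-sided p ≈ 0.0143, which is < 0.1, so reject H₀.
There is evidence that the true slope on household size is positive, holding the other predictors fixed.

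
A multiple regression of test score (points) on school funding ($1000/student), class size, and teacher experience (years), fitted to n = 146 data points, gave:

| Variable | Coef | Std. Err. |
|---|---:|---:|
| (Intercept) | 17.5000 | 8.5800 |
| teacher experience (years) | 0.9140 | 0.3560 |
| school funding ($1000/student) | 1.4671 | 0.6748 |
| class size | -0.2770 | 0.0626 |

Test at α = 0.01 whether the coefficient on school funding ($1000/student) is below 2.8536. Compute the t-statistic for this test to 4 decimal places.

Read off: b = 1.4671, SE = 0.6748 for school funding ($1000/student).
H₀: β₁ = 2.8536 vs H₁: β₁ < 2.8536.
t = (1.4671 − 2.8536) / 0.6748 = -2.0547.
df = n − k − 1 = 146 − 3 − 1 = 142.
One-sided p ≈ 0.0209, which is ≥ 0.01, so fail to reject H₀.
The data do not give significant evidence that the true slope on school funding ($1000/student) is below 2.8536 points per unit, holding the other predictors fixed.

t = -2.0547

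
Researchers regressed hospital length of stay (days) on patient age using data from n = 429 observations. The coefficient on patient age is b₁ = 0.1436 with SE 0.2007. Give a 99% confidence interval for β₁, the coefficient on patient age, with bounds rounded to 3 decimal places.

(-0.376, 0.663)

df = n − 2 = 429 − 2 = 427.
t* = t_{0.005, 427} = 2.587392.
Margin = t* × SE = 2.587392 × 0.2007 = 0.51929.
CI: 0.1436 ± 0.51929 → (-0.376, 0.663).
With 99% confidence, each one-unit increase in patient age is associated with a change of between -0.376 and 0.663 days in hospital length of stay.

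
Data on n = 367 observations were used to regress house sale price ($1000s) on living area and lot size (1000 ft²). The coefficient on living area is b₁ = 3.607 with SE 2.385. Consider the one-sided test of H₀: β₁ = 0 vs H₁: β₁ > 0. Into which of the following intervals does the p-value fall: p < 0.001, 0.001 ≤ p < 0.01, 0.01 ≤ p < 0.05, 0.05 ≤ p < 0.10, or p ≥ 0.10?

0.05 ≤ p < 0.10

t = 3.607 / 2.385 = 1.512.
df = n − k − 1 = 367 − 2 − 1 = 364.
One-sided p = P(T_{364} > t) ≈ 0.0657.
So 0.05 ≤ p < 0.10.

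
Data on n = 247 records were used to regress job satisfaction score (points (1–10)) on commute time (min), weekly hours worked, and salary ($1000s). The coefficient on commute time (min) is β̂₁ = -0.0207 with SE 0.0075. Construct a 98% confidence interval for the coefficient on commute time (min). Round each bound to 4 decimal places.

df = n − k − 1 = 247 − 3 − 1 = 243.
t* = t_{0.01, 243} = 2.341791.
Margin = t* × SE = 2.341791 × 0.0075 = 0.017563.
CI: -0.0207 ± 0.017563 → (-0.0383, -0.0031).
With 98% confidence, each one-unit increase in commute time (min) is associated with a change of between -0.0383 and -0.0031 points (1–10) in job satisfaction score, holding the other predictors fixed.

(-0.0383, -0.0031)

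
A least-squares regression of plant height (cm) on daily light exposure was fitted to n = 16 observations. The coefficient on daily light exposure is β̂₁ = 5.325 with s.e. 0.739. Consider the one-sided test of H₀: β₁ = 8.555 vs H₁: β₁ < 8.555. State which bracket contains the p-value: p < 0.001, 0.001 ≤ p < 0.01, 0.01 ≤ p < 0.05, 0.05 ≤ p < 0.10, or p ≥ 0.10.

t = (5.325 − 8.555) / 0.739 = -4.371.
df = n − 2 = 16 − 2 = 14.
One-sided p = P(T_{14} < t) ≈ 0.0003.
So p < 0.001.

p < 0.001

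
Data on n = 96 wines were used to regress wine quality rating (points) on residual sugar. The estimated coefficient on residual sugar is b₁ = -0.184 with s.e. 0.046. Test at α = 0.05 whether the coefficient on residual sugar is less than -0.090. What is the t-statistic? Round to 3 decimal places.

t = -2.043

H₀: β₁ = -0.090 vs H₁: β₁ < -0.090.
t = (b₁ − β₁⁰)/SE = (-0.184 − (-0.090)) / 0.046 = -2.043.
df = n − 2 = 96 − 2 = 94.
One-sided p ≈ 0.0219, which is < 0.05, so reject H₀.
There is evidence that the true slope on residual sugar is below -0.090 points per unit.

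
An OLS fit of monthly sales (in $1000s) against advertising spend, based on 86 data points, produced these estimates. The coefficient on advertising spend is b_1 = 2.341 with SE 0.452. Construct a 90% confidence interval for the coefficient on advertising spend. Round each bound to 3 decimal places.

df = n − 2 = 86 − 2 = 84.
t* = t_{0.05, 84} = 1.663197.
Margin = t* × SE = 1.663197 × 0.452 = 0.75176.
CI: 2.341 ± 0.75176 → (1.589, 3.093).
With 90% confidence, each one-unit increase in advertising spend is associated with a change of between 1.589 and 3.093 $1000s in monthly sales.

(1.589, 3.093)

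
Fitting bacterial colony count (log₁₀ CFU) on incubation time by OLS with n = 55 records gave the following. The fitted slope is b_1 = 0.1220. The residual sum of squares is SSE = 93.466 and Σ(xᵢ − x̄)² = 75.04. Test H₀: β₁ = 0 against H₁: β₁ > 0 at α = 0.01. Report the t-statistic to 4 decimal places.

t = 0.7958

MSE = SSE/(n − 2) = 93.466/53 = 1.76351.
SE(b_1) = √(MSE/Sₓₓ) = √(1.76351/75.04) = 0.1533.
t = 0.1220 / 0.1533 = 0.7958.
df = n − 2 = 53.
One-sided p ≈ 0.2148, which is ≥ 0.01, so fail to reject H₀.
The data do not give significant evidence that the true slope on incubation time is positive.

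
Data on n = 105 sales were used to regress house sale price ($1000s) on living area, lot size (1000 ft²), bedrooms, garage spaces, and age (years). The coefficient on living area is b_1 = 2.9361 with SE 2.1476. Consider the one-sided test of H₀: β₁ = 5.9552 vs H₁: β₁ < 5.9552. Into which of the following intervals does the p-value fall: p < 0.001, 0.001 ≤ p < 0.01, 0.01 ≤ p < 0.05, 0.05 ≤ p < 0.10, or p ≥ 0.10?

0.05 ≤ p < 0.10

t = (2.9361 − 5.9552) / 2.1476 = -1.406.
df = n − k − 1 = 105 − 5 − 1 = 99.
One-sided p = P(T_{99} < t) ≈ 0.0815.
So 0.05 ≤ p < 0.10.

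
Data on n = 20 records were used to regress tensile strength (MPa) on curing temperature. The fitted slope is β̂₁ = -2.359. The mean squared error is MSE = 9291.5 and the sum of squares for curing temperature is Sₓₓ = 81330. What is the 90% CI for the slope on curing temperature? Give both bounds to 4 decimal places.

(-2.9451, -1.7729)

SE(β̂₁) = √(MSE/Sₓₓ) = √(9291.5/81330) = 0.338001.
df = n − 2 = 18.
t* = t_{0.05, 18} = 1.734064.
Margin = t* × SE = 1.734064 × 0.338001 = 0.586115.
CI: -2.359 ± 0.586115 → (-2.9451, -1.7729).
With 90% confidence, each one-unit increase in curing temperature is associated with a change of between -2.9451 and -1.7729 MPa in tensile strength.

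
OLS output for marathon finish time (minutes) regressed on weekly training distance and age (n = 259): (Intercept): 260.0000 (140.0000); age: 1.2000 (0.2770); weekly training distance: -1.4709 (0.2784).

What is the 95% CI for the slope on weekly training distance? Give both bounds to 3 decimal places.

Read off: b = -1.4709, SE = 0.2784 for weekly training distance.
df = n − k − 1 = 259 − 2 − 1 = 256.
t* = t_{0.025, 256} = 1.969274.
Margin = t* × SE = 1.969274 × 0.2784 = 0.54825.
CI: -1.4709 ± 0.54825 → (-2.019, -0.923).

(-2.019, -0.923)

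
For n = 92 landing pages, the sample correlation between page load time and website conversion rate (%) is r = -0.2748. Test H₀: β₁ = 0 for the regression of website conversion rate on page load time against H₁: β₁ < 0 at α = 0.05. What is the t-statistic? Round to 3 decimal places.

t = r·√(n − 2)/√(1 − r²) = -0.2748·√90/√0.924485 = -2.711.
df = n − 2 = 90.
One-sided p ≈ 0.0040, which is < 0.05, so reject H₀.
There is evidence of a linear association between page load time and website conversion rate.

t = -2.711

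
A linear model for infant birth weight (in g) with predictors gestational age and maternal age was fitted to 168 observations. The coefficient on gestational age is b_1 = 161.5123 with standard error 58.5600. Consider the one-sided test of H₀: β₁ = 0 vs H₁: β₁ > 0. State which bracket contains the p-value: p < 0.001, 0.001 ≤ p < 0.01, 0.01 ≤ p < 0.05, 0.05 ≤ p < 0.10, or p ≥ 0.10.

t = 161.5123 / 58.5600 = 2.758.
df = n − k − 1 = 168 − 2 − 1 = 165.
One-sided p = P(T_{165} > t) ≈ 0.0032.
So 0.001 ≤ p < 0.01.

0.001 ≤ p < 0.01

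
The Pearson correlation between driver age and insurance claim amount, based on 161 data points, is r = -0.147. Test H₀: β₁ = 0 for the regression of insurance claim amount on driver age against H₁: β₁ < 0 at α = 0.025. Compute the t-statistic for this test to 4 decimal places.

t = -1.8740

t = r·√(n − 2)/√(1 − r²) = -0.147·√159/√0.978391 = -1.8740.
df = n − 2 = 159.
One-sided p ≈ 0.0314, which is ≥ 0.025, so fail to reject H₀.
The data do not give significant evidence of a linear association between driver age and insurance claim amount.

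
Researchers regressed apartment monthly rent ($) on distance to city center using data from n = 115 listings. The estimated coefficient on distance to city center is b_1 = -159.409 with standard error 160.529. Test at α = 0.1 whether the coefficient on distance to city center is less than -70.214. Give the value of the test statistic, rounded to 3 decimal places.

H₀: β₁ = -70.214 vs H₁: β₁ < -70.214.
t = (b_1 − β₁⁰)/SE = (-159.409 − (-70.214)) / 160.529 = -0.556.
df = n − 2 = 115 − 2 = 113.
One-sided p ≈ 0.2898, which is ≥ 0.1, so fail to reject H₀.
The data do not give significant evidence that the true slope on distance to city center is below -70.214 $ per unit.

t = -0.556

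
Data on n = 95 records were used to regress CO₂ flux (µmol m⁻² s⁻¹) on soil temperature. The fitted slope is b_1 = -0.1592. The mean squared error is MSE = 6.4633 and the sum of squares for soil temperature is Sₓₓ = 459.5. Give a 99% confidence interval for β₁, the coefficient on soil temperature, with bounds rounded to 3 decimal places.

SE(b_1) = √(MSE/Sₓₓ) = √(6.4633/459.5) = 0.1186.
df = n − 2 = 93.
t* = t_{0.005, 93} = 2.629732.
Margin = t* × SE = 2.629732 × 0.1186 = 0.31189.
CI: -0.1592 ± 0.31189 → (-0.471, 0.153).
With 99% confidence, each one-unit increase in soil temperature is associated with a change of between -0.471 and 0.153 µmol m⁻² s⁻¹ in CO₂ flux.

(-0.471, 0.153)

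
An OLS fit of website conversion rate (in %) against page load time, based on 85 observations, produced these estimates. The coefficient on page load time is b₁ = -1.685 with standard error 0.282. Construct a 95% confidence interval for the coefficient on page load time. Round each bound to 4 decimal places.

df = n − 2 = 85 − 2 = 83.
t* = t_{0.025, 83} = 1.98896.
Margin = t* × SE = 1.98896 × 0.282 = 0.560887.
CI: -1.685 ± 0.560887 → (-2.2459, -1.1241).
With 95% confidence, each one-unit increase in page load time is associated with a change of between -2.2459 and -1.1241 % in website conversion rate.

(-2.2459, -1.1241)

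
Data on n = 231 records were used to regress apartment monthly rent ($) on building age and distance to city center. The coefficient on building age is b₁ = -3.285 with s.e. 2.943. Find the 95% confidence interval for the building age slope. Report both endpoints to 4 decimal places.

df = n − k − 1 = 231 − 2 − 1 = 228.
t* = t_{0.025, 228} = 1.970423.
Margin = t* × SE = 1.970423 × 2.943 = 5.798955.
CI: -3.285 ± 5.798955 → (-9.0840, 2.5140).
With 95% confidence, each one-unit increase in building age is associated with a change of between -9.0840 and 2.5140 $ in apartment monthly rent, holding the other predictors fixed.

(-9.0840, 2.5140)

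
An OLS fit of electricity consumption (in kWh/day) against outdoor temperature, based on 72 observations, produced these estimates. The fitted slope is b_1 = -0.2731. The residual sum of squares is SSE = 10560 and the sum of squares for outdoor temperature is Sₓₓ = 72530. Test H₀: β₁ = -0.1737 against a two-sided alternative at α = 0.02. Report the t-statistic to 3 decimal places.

t = -2.180

MSE = SSE/(n − 2) = 10560/70 = 150.857.
SE(b_1) = √(MSE/Sₓₓ) = √(150.857/72530) = 0.0456062.
t = (-0.2731 − (-0.1737)) / 0.0456062 = -2.180.
df = n − 2 = 70.
Two-sided p ≈ 0.0327, which is ≥ 0.02, so fail to reject H₀.
The data are consistent with a true slope of -0.1737 kWh/day per unit of outdoor temperature.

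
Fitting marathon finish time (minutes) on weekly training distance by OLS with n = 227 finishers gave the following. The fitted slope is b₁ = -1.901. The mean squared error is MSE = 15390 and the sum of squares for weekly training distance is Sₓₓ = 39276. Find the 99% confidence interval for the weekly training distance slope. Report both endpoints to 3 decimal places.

SE(b₁) = √(MSE/Sₓₓ) = √(15390/39276) = 0.625973.
df = n − 2 = 225.
t* = t_{0.005, 225} = 2.597856.
Margin = t* × SE = 2.597856 × 0.625973 = 1.62619.
CI: -1.901 ± 1.62619 → (-3.527, -0.275).
With 99% confidence, each one-unit increase in weekly training distance is associated with a change of between -3.527 and -0.275 minutes in marathon finish time.

(-3.527, -0.275)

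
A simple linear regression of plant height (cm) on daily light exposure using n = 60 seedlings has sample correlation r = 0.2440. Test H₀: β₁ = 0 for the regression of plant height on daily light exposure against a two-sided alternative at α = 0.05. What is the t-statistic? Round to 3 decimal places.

t = r·√(n − 2)/√(1 − r²) = 0.2440·√58/√0.940464 = 1.916.
df = n − 2 = 58.
Two-sided p ≈ 0.0603, which is ≥ 0.05, so fail to reject H₀.
The data do not give significant evidence of a linear association between daily light exposure and plant height.

t = 1.916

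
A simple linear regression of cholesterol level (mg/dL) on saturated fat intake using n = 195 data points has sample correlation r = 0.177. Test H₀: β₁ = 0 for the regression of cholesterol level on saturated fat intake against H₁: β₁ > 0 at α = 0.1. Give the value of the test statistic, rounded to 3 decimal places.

t = r·√(n − 2)/√(1 − r²) = 0.177·√193/√0.968671 = 2.498.
df = n − 2 = 193.
One-sided p ≈ 0.0067, which is < 0.1, so reject H₀.
There is evidence of a linear association between saturated fat intake and cholesterol level.

t = 2.498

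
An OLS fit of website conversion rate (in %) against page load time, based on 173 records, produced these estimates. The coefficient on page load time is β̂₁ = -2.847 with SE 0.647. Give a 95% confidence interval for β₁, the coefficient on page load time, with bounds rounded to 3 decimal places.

(-4.124, -1.570)

df = n − 2 = 173 − 2 = 171.
t* = t_{0.025, 171} = 1.973934.
Margin = t* × SE = 1.973934 × 0.647 = 1.27714.
CI: -2.847 ± 1.27714 → (-4.124, -1.570).
With 95% confidence, each one-unit increase in page load time is associated with a change of between -4.124 and -1.570 % in website conversion rate.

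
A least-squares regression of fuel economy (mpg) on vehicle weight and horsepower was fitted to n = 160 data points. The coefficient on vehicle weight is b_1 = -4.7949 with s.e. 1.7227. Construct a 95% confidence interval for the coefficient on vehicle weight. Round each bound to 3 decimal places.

df = n − k − 1 = 160 − 2 − 1 = 157.
t* = t_{0.025, 157} = 1.975189.
Margin = t* × SE = 1.975189 × 1.7227 = 3.40266.
CI: -4.7949 ± 3.40266 → (-8.198, -1.392).
With 95% confidence, each one-unit increase in vehicle weight is associated with a change of between -8.198 and -1.392 mpg in fuel economy, holding the other predictors fixed.

(-8.198, -1.392)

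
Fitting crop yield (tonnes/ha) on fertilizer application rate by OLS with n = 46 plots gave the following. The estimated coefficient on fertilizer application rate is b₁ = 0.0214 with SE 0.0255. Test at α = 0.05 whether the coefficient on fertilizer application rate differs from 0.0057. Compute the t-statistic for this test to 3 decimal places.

t = 0.616

H₀: β₁ = 0.0057 vs H₁: β₁ ≠ 0.0057.
t = (b₁ − β₁⁰)/SE = (0.0214 − 0.0057) / 0.0255 = 0.616.
df = n − 2 = 46 − 2 = 44.
Two-sided p ≈ 0.5413, which is ≥ 0.05, so fail to reject H₀.
The data are consistent with a true slope of 0.0057 tonnes/ha per unit of fertilizer application rate.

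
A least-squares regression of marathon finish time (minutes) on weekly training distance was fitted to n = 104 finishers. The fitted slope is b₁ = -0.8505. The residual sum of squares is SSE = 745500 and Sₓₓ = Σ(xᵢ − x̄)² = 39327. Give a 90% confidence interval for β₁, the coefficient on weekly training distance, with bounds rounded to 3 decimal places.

MSE = SSE/(n − 2) = 745500/102 = 7308.82.
SE(b₁) = √(MSE/Sₓₓ) = √(7308.82/39327) = 0.4311.
df = n − 2 = 102.
t* = t_{0.05, 102} = 1.65993.
Margin = t* × SE = 1.65993 × 0.4311 = 0.71560.
CI: -0.8505 ± 0.71560 → (-1.566, -0.135).
With 90% confidence, each one-unit increase in weekly training distance is associated with a change of between -1.566 and -0.135 minutes in marathon finish time.

(-1.566, -0.135)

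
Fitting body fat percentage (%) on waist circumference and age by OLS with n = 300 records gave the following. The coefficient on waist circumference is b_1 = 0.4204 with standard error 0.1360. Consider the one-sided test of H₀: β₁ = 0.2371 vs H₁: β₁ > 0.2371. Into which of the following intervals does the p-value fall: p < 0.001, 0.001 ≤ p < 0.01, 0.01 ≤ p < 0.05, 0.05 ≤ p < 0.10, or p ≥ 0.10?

0.05 ≤ p < 0.10

t = (0.4204 − 0.2371) / 0.1360 = 1.348.
df = n − k − 1 = 300 − 2 − 1 = 297.
One-sided p = P(T_{297} > t) ≈ 0.0894.
So 0.05 ≤ p < 0.10.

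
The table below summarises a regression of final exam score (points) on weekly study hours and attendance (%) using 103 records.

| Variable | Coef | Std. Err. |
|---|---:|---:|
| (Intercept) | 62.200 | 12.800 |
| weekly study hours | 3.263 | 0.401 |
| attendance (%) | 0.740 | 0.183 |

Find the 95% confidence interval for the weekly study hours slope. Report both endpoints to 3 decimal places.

Read off: b = 3.263, SE = 0.401 for weekly study hours.
df = n − k − 1 = 103 − 2 − 1 = 100.
t* = t_{0.025, 100} = 1.983972.
Margin = t* × SE = 1.983972 × 0.401 = 0.79557.
CI: 3.263 ± 0.79557 → (2.467, 4.059).

(2.467, 4.059)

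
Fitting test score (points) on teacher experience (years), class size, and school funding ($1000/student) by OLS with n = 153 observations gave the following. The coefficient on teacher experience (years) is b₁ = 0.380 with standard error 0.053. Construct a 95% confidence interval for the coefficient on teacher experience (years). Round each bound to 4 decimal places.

(0.2753, 0.4847)

df = n − k − 1 = 153 − 3 − 1 = 149.
t* = t_{0.025, 149} = 1.976013.
Margin = t* × SE = 1.976013 × 0.053 = 0.104729.
CI: 0.380 ± 0.104729 → (0.2753, 0.4847).
With 95% confidence, each one-unit increase in teacher experience (years) is associated with a change of between 0.2753 and 0.4847 points in test score, holding the other predictors fixed.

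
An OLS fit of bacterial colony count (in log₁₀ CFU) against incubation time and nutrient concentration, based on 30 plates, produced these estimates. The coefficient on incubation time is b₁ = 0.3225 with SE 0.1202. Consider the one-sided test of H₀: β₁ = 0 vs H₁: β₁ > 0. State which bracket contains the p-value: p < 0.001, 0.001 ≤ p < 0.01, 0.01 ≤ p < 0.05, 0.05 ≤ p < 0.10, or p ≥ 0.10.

t = 0.3225 / 0.1202 = 2.683.
df = n − k − 1 = 30 − 2 − 1 = 27.
One-sided p = P(T_{27} > t) ≈ 0.0062.
So 0.001 ≤ p < 0.01.

0.001 ≤ p < 0.01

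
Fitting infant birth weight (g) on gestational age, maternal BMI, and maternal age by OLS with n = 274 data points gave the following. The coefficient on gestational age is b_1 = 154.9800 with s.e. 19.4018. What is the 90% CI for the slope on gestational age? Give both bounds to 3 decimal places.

df = n − k − 1 = 274 − 3 − 1 = 270.
t* = t_{0.05, 270} = 1.650517.
Margin = t* × SE = 1.650517 × 19.4018 = 32.02300.
CI: 154.9800 ± 32.02300 → (122.957, 187.003).
With 90% confidence, each one-unit increase in gestational age is associated with a change of between 122.957 and 187.003 g in infant birth weight, holding the other predictors fixed.

(122.957, 187.003)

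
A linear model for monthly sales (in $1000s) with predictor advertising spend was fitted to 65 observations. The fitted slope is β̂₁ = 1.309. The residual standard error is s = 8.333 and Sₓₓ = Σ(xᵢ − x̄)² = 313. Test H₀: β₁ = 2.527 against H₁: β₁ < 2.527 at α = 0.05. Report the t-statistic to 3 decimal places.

SE(β̂₁) = s/√Sₓₓ = 8.333/√313 = 0.471009.
t = (1.309 − 2.527) / 0.471009 = -2.586.
df = n − 2 = 63.
One-sided p ≈ 0.0060, which is < 0.05, so reject H₀.
There is evidence that the true slope on advertising spend is below 2.527 $1000s per unit.

t = -2.586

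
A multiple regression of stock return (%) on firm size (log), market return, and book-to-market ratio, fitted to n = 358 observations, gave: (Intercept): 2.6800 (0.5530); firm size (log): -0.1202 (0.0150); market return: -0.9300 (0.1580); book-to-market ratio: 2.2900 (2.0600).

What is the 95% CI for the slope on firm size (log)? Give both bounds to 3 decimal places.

(-0.150, -0.091)

Read off: b = -0.1202, SE = 0.0150 for firm size (log).
df = n − k − 1 = 358 − 3 − 1 = 354.
t* = t_{0.025, 354} = 1.966688.
Margin = t* × SE = 1.966688 × 0.0150 = 0.02950.
CI: -0.1202 ± 0.02950 → (-0.150, -0.091).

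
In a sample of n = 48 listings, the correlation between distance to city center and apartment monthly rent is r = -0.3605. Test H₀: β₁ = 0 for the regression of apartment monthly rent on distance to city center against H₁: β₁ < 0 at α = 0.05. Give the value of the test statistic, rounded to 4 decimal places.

t = -2.6213

t = r·√(n − 2)/√(1 − r²) = -0.3605·√46/√0.87004 = -2.6213.
df = n − 2 = 46.
One-sided p ≈ 0.0059, which is < 0.05, so reject H₀.
There is evidence of a linear association between distance to city center and apartment monthly rent.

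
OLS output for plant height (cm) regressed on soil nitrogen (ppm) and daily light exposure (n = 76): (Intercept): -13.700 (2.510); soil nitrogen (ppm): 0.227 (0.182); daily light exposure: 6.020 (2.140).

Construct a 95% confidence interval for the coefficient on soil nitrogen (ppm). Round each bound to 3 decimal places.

(-0.136, 0.590)

Read off: b = 0.227, SE = 0.182 for soil nitrogen (ppm).
df = n − k − 1 = 76 − 2 − 1 = 73.
t* = t_{0.025, 73} = 1.992997.
Margin = t* × SE = 1.992997 × 0.182 = 0.36273.
CI: 0.227 ± 0.36273 → (-0.136, 0.590).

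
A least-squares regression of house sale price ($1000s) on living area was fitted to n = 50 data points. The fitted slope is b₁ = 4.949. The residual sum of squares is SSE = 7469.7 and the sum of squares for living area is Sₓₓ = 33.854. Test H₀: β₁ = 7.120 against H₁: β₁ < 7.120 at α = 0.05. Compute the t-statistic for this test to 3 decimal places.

MSE = SSE/(n − 2) = 7469.7/48 = 155.619.
SE(b₁) = √(MSE/Sₓₓ) = √(155.619/33.854) = 2.14401.
t = (4.949 − 7.120) / 2.14401 = -1.013.
df = n − 2 = 48.
One-sided p ≈ 0.1582, which is ≥ 0.05, so fail to reject H₀.
The data do not give significant evidence that the true slope on living area is below 7.120 $1000s per unit.

t = -1.013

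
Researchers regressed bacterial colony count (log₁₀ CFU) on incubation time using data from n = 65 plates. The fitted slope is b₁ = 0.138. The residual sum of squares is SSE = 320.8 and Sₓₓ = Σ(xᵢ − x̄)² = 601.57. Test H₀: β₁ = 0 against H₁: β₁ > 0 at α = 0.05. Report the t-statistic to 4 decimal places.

MSE = SSE/(n − 2) = 320.8/63 = 5.09206.
SE(b₁) = √(MSE/Sₓₓ) = √(5.09206/601.57) = 0.0920034.
t = 0.138 / 0.0920034 = 1.4999.
df = n − 2 = 63.
One-sided p ≈ 0.0693, which is ≥ 0.05, so fail to reject H₀.
The data do not give significant evidence that the true slope on incubation time is positive.

t = 1.4999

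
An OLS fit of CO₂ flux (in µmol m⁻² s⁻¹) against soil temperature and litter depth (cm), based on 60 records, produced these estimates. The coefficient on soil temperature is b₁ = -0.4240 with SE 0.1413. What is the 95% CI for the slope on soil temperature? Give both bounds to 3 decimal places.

df = n − k − 1 = 60 − 2 − 1 = 57.
t* = t_{0.025, 57} = 2.002465.
Margin = t* × SE = 2.002465 × 0.1413 = 0.28295.
CI: -0.4240 ± 0.28295 → (-0.707, -0.141).
With 95% confidence, each one-unit increase in soil temperature is associated with a change of between -0.707 and -0.141 µmol m⁻² s⁻¹ in CO₂ flux, holding the other predictors fixed.

(-0.707, -0.141)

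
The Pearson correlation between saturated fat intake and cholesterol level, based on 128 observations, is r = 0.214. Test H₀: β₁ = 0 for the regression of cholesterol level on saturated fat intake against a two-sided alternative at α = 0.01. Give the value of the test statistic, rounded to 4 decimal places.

t = 2.4591

t = r·√(n − 2)/√(1 − r²) = 0.214·√126/√0.954204 = 2.4591.
df = n − 2 = 126.
Two-sided p ≈ 0.0153, which is ≥ 0.01, so fail to reject H₀.
The data do not give significant evidence of a linear association between saturated fat intake and cholesterol level.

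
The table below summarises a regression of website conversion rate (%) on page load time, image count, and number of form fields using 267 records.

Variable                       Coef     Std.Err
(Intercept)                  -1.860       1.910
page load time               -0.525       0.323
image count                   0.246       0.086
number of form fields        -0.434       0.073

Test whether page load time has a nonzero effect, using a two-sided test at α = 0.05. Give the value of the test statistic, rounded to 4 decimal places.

Read off: b = -0.525, SE = 0.323 for page load time.
H₀: β₁ = 0 vs H₁: β₁ ≠ 0.
t = -0.525 / 0.323 = -1.6254.
df = n − k − 1 = 267 − 3 − 1 = 263.
Two-sided p ≈ 0.1053, which is ≥ 0.05, so fail to reject H₀.
The data do not give significant evidence of an association between page load time and website conversion rate, after adjusting for the other predictors.

t = -1.6254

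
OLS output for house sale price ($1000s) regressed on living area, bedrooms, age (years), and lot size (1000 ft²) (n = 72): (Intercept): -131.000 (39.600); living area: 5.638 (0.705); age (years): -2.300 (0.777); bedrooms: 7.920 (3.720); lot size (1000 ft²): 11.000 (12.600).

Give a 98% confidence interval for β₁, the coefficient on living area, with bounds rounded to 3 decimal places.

(3.958, 7.318)

Read off: b = 5.638, SE = 0.705 for living area.
df = n − k − 1 = 72 − 4 − 1 = 67.
t* = t_{0.01, 67} = 2.383302.
Margin = t* × SE = 2.383302 × 0.705 = 1.68023.
CI: 5.638 ± 1.68023 → (3.958, 7.318).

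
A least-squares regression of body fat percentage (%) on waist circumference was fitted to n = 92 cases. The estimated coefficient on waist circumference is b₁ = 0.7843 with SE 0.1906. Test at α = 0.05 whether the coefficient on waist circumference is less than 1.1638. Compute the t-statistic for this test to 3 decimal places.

t = -1.991

H₀: β₁ = 1.1638 vs H₁: β₁ < 1.1638.
t = (b₁ − β₁⁰)/SE = (0.7843 − 1.1638) / 0.1906 = -1.991.
df = n − 2 = 92 − 2 = 90.
One-sided p ≈ 0.0248, which is < 0.05, so reject H₀.
There is evidence that the true slope on waist circumference is below 1.1638 % per unit.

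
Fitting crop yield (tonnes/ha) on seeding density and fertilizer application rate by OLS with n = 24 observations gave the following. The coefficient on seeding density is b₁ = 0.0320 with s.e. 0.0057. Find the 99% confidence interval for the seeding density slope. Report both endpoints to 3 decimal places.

(0.016, 0.048)

df = n − k − 1 = 24 − 2 − 1 = 21.
t* = t_{0.005, 21} = 2.83136.
Margin = t* × SE = 2.83136 × 0.0057 = 0.01614.
CI: 0.0320 ± 0.01614 → (0.016, 0.048).
With 99% confidence, each one-unit increase in seeding density is associated with a change of between 0.016 and 0.048 tonnes/ha in crop yield, holding the other predictors fixed.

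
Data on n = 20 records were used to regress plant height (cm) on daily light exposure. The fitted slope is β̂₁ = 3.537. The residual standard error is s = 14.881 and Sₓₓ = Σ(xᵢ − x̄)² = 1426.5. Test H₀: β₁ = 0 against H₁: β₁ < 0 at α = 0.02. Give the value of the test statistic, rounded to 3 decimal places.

SE(β̂₁) = s/√Sₓₓ = 14.881/√1426.5 = 0.394.
t = 3.537 / 0.394 = 8.977.
df = n − 2 = 18.
One-sided p ≈ 1.0000, which is ≥ 0.02, so fail to reject H₀.
The data do not give significant evidence that the true slope on daily light exposure is negative.

t = 8.977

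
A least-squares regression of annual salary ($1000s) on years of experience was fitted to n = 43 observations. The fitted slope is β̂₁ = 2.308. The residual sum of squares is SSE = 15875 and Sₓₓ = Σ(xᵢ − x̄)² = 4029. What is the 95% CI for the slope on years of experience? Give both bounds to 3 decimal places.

MSE = SSE/(n − 2) = 15875/41 = 387.195.
SE(β̂₁) = √(MSE/Sₓₓ) = √(387.195/4029) = 0.310003.
df = n − 2 = 41.
t* = t_{0.025, 41} = 2.019541.
Margin = t* × SE = 2.019541 × 0.310003 = 0.62606.
CI: 2.308 ± 0.62606 → (1.682, 2.934).
With 95% confidence, each one-unit increase in years of experience is associated with a change of between 1.682 and 2.934 $1000s in annual salary.

(1.682, 2.934)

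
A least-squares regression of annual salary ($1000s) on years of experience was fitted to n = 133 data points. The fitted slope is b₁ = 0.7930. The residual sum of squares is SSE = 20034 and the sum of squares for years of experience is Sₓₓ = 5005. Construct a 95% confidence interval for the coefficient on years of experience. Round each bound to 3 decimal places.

MSE = SSE/(n − 2) = 20034/131 = 152.931.
SE(b₁) = √(MSE/Sₓₓ) = √(152.931/5005) = 0.174802.
df = n − 2 = 131.
t* = t_{0.025, 131} = 1.978239.
Margin = t* × SE = 1.978239 × 0.174802 = 0.34580.
CI: 0.7930 ± 0.34580 → (0.447, 1.139).
With 95% confidence, each one-unit increase in years of experience is associated with a change of between 0.447 and 1.139 $1000s in annual salary.

(0.447, 1.139)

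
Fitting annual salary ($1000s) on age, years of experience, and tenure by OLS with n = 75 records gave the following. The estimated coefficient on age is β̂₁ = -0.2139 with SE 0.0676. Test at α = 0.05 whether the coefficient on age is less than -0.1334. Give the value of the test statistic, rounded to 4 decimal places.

t = -1.1908

H₀: β₁ = -0.1334 vs H₁: β₁ < -0.1334.
t = (β̂₁ − β₁⁰)/SE = (-0.2139 − (-0.1334)) / 0.0676 = -1.1908.
df = n − k − 1 = 75 − 3 − 1 = 71.
One-sided p ≈ 0.1188, which is ≥ 0.05, so fail to reject H₀.
The data do not give significant evidence that the true slope on age is below -0.1334 $1000s per unit, holding the other predictors fixed.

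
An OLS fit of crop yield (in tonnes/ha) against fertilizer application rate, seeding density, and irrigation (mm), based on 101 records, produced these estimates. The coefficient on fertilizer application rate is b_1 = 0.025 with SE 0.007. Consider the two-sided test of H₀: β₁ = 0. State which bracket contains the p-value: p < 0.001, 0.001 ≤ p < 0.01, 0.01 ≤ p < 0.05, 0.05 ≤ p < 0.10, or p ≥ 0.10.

p < 0.001

t = 0.025 / 0.007 = 3.571.
df = n − k − 1 = 101 − 3 − 1 = 97.
Two-sided p = 2·P(T_{97} > |t|) ≈ 0.0006.
So p < 0.001.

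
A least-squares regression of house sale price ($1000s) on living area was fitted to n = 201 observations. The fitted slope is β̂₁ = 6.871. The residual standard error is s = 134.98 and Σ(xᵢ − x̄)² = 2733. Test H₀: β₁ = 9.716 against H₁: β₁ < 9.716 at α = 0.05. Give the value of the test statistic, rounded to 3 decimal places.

SE(β̂₁) = s/√Sₓₓ = 134.98/√2733 = 2.58196.
t = (6.871 − 9.716) / 2.58196 = -1.102.
df = n − 2 = 199.
One-sided p ≈ 0.1359, which is ≥ 0.05, so fail to reject H₀.
The data do not give significant evidence that the true slope on living area is below 9.716 $1000s per unit.

t = -1.102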